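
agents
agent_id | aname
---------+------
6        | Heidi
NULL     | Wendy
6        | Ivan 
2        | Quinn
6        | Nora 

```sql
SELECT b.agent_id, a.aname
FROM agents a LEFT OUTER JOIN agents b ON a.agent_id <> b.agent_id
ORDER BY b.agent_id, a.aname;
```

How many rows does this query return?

LEFT JOIN keeps every row from `agents a`; unmatched rows get NULL for `agents b`'s columns.
Matching on a.agent_id <> b.agent_id. A NULL in a compared column never satisfies the condition.
Matched pairs: 6; unmatched a rows kept: 1.
Total: 6 matched + 1 padded = 7 rows.

7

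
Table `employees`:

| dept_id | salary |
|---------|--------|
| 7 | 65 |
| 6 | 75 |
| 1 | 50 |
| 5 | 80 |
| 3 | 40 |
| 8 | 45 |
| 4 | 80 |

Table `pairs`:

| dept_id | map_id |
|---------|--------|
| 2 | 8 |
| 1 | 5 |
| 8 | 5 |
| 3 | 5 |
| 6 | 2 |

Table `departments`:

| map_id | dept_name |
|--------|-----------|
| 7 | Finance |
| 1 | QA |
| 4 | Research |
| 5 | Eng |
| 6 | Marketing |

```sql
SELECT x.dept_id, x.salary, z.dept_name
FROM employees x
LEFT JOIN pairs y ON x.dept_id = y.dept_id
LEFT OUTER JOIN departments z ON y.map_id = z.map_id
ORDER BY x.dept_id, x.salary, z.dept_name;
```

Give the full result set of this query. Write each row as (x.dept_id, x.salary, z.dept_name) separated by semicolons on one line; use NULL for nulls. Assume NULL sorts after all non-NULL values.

Evaluate left to right. First `employees x LEFT JOIN pairs y` on dept_id: 7 row(s).
Then LEFT JOIN `departments z` on map_id: each of those 7 rows is kept; rows whose y.map_id has no match in z get NULL for z's columns.

(1, 50, Eng); (3, 40, Eng); (4, 80, NULL); (5, 80, NULL); (6, 75, NULL); (7, 65, NULL); (8, 45, Eng)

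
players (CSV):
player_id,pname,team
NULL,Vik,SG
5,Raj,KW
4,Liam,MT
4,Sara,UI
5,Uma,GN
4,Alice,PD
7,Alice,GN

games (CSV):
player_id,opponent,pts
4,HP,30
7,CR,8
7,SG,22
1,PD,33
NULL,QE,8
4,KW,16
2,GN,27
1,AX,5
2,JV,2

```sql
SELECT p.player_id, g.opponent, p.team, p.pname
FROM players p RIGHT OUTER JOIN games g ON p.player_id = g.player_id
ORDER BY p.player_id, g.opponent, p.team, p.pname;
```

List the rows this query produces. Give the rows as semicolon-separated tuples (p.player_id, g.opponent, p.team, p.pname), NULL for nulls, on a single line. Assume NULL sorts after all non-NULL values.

RIGHT JOIN keeps every row from `games`; unmatched rows get NULL for `players`'s columns.
Matching on p.player_id = g.player_id. A NULL in a compared column never satisfies the condition.
Matched pairs: 8; unmatched g rows kept: 5.

(4, HP, MT, Liam); (4, HP, PD, Alice); (4, HP, UI, Sara); (4, KW, MT, Liam); (4, KW, PD, Alice); (4, KW, UI, Sara); (7, CR, GN, Alice); (7, SG, GN, Alice); (NULL, AX, NULL, NULL); (NULL, GN, NULL, NULL); (NULL, JV, NULL, NULL); (NULL, PD, NULL, NULL); (NULL, QE, NULL, NULL)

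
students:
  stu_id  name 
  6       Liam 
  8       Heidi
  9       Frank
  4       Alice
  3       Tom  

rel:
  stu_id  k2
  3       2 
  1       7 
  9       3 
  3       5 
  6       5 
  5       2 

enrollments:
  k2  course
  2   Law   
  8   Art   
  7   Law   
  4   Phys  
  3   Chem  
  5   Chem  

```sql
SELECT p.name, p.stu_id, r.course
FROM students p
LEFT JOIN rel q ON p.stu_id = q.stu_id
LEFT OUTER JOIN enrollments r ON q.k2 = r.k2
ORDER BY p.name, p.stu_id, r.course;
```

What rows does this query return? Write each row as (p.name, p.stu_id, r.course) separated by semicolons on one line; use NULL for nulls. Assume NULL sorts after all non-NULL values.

Evaluate left to right. First `students p LEFT JOIN rel q` on stu_id: 6 row(s).
Then LEFT JOIN `enrollments r` on k2: each of those 6 rows is kept; rows whose q.k2 has no match in r get NULL for r's columns.

(Alice, 4, NULL); (Frank, 9, Chem); (Heidi, 8, NULL); (Liam, 6, Chem); (Tom, 3, Chem); (Tom, 3, Law)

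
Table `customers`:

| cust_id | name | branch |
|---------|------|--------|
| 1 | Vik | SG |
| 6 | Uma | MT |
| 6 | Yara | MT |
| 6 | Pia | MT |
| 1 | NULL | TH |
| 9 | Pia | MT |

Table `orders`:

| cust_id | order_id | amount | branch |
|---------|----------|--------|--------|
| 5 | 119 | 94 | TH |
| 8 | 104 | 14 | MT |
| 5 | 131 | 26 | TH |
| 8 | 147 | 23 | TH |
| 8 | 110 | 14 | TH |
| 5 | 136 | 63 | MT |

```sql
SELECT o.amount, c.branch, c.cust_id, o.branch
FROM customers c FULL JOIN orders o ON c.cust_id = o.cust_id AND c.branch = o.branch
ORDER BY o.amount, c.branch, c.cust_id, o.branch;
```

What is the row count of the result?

12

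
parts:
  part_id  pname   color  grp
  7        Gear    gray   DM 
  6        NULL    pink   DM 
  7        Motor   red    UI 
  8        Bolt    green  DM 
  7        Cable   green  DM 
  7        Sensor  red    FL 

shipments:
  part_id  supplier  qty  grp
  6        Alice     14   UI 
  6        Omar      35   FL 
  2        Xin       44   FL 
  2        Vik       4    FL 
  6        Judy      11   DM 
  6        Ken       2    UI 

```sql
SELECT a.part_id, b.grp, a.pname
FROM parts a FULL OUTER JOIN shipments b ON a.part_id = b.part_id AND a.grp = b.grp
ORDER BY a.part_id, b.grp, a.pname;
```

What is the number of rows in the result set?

FULL OUTER JOIN keeps every row from both sides; unmatched rows get NULL for the other side's columns.
Matching on a.part_id = b.part_id AND a.grp = b.grp.
Matched pairs: 1; unmatched a rows kept: 5; unmatched b rows kept: 5.
Total: 1 matched + 10 padded = 11 rows.

11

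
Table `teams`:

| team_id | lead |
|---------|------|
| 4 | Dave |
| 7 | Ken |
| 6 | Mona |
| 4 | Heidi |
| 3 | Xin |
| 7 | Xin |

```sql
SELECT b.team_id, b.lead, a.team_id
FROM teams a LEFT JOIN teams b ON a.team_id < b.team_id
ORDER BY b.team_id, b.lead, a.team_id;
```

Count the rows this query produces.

15

LEFT JOIN keeps every row from `teams a`; unmatched rows get NULL for `teams b`'s columns.
Matching on a.team_id < b.team_id.
Matched pairs: 13; unmatched a rows kept: 2.
Total: 13 matched + 2 padded = 15 rows.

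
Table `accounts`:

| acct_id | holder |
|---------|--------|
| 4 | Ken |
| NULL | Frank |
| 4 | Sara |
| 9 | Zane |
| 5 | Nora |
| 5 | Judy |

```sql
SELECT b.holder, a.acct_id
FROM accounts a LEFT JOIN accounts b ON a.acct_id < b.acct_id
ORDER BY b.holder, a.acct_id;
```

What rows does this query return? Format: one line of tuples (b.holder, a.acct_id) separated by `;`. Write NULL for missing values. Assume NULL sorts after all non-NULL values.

(Judy, 4); (Judy, 4); (Nora, 4); (Nora, 4); (Zane, 4); (Zane, 4); (Zane, 5); (Zane, 5); (NULL, 9); (NULL, NULL)

LEFT JOIN keeps every row from `accounts a`; unmatched rows get NULL for `accounts b`'s columns.
Matching on a.acct_id < b.acct_id. A NULL in a compared column never satisfies the condition.
Matched pairs: 8; unmatched a rows kept: 2.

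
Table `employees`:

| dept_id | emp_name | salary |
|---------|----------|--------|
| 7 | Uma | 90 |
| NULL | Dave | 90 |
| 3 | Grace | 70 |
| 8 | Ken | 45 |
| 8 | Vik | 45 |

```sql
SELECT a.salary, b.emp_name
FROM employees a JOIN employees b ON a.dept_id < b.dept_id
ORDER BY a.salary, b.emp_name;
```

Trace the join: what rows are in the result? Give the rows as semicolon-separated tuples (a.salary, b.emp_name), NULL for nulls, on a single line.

(70, Ken); (70, Uma); (70, Vik); (90, Ken); (90, Vik)

INNER JOIN keeps only pairs where the ON condition holds.
Matching on a.dept_id < b.dept_id. A NULL in a compared column never satisfies the condition.
Matched pairs: 5.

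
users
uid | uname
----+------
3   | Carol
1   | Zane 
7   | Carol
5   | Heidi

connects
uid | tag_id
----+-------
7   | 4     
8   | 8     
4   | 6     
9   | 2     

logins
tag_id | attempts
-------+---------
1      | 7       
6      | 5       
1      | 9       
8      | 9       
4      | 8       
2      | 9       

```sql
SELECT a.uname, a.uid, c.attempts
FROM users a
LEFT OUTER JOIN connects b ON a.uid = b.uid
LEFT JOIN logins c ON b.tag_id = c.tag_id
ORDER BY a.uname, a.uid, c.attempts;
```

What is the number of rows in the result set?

Step 1 — a LEFT JOIN b on uid → 4 row(s).
Then LEFT JOIN `logins c` on tag_id: each of those 4 rows is kept; rows whose b.tag_id has no match in c get NULL for c's columns.
Result: 4 row(s).

4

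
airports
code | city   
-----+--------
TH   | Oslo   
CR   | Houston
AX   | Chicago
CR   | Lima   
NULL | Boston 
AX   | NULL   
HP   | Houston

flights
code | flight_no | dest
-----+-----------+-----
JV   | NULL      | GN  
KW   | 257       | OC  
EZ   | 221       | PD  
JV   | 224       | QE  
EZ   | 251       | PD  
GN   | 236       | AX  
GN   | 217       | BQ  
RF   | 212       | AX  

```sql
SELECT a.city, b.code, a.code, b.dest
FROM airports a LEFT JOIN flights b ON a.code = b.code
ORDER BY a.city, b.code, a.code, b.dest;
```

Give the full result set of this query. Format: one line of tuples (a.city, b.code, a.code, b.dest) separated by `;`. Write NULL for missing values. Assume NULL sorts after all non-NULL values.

LEFT JOIN keeps every row from `airports`; unmatched rows get NULL for `flights`'s columns.
Matching on a.code = b.code. A NULL in a compared column never satisfies the condition.
Matched pairs: 0; unmatched a rows kept: 7.

(Boston, NULL, NULL, NULL); (Chicago, NULL, AX, NULL); (Houston, NULL, CR, NULL); (Houston, NULL, HP, NULL); (Lima, NULL, CR, NULL); (Oslo, NULL, TH, NULL); (NULL, NULL, AX, NULL)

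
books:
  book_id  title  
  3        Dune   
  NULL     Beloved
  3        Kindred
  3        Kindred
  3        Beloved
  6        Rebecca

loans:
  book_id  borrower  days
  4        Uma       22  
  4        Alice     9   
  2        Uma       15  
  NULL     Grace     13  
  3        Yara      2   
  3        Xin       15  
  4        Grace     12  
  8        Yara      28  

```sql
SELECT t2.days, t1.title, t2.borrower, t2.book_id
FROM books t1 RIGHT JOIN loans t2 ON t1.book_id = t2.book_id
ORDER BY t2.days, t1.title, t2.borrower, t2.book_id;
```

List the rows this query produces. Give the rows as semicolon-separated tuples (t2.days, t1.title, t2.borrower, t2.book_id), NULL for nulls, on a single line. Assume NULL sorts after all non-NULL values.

(2, Beloved, Yara, 3); (2, Dune, Yara, 3); (2, Kindred, Yara, 3); (2, Kindred, Yara, 3); (9, NULL, Alice, 4); (12, NULL, Grace, 4); (13, NULL, Grace, NULL); (15, Beloved, Xin, 3); (15, Dune, Xin, 3); (15, Kindred, Xin, 3); (15, Kindred, Xin, 3); (15, NULL, Uma, 2); (22, NULL, Uma, 4); (28, NULL, Yara, 8)

RIGHT JOIN keeps every row from `loans`; unmatched rows get NULL for `books`'s columns.
Matching on t1.book_id = t2.book_id. A NULL in a compared column never satisfies the condition.
- t1 (book_id=3) pairs with 2 row(s) of t2.
- t1 (book_id=NULL) has no partner in t2.
- t1 (book_id=3) pairs with 2 row(s) of t2.
- t1 (book_id=3) pairs with 2 row(s) of t2.
- t1 (book_id=3) pairs with 2 row(s) of t2.
- t1 (book_id=6) has no partner in t2.
- plus 6 unmatched t2 row(s), each kept with NULL t1 columns.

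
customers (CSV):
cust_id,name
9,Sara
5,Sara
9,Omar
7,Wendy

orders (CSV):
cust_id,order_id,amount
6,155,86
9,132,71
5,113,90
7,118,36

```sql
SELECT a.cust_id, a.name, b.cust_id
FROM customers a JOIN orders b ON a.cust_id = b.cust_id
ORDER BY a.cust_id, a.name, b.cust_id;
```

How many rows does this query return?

INNER JOIN keeps only pairs where the ON condition holds.
Matching on a.cust_id = b.cust_id.
Matched pairs: 4.
Total: 4 rows.

4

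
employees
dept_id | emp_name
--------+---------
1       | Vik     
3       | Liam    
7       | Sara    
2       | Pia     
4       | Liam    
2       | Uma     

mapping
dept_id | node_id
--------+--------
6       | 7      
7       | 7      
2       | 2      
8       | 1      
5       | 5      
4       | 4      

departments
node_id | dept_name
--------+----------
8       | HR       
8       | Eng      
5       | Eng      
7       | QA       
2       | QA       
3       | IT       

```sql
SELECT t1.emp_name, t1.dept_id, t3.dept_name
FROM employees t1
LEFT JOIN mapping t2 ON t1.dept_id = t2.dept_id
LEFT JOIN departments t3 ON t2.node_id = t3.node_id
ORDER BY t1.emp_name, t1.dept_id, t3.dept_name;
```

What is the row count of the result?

6

Joins associate left-to-right: employees LEFT JOIN mapping on dept_id gives 6 intermediate row(s).
Then LEFT JOIN `departments t3` on node_id: each of those 6 rows is kept; rows whose t2.node_id has no match in t3 get NULL for t3's columns.
Result: 6 row(s).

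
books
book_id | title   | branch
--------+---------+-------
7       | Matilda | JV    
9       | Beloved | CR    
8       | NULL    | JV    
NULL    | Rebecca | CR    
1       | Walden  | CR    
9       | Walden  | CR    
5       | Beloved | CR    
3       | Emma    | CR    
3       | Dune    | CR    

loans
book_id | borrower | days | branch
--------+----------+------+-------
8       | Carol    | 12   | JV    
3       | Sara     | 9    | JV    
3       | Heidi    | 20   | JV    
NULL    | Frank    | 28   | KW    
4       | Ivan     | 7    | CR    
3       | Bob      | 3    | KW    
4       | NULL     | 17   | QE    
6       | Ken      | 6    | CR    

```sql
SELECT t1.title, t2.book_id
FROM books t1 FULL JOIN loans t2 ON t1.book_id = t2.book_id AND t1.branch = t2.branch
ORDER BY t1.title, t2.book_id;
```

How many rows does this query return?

FULL OUTER JOIN keeps every row from both sides; unmatched rows get NULL for the other side's columns.
Matching on t1.book_id = t2.book_id AND t1.branch = t2.branch. A NULL in a compared column never satisfies the condition.
Matched pairs: 1; unmatched t1 rows kept: 8; unmatched t2 rows kept: 7.
Total: 1 matched + 15 padded = 16 rows.

16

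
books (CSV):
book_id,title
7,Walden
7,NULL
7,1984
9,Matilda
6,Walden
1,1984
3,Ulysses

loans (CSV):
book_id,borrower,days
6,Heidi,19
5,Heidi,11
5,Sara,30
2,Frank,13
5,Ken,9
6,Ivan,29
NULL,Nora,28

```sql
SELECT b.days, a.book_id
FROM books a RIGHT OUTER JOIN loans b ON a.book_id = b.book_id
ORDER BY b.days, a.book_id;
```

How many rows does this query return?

7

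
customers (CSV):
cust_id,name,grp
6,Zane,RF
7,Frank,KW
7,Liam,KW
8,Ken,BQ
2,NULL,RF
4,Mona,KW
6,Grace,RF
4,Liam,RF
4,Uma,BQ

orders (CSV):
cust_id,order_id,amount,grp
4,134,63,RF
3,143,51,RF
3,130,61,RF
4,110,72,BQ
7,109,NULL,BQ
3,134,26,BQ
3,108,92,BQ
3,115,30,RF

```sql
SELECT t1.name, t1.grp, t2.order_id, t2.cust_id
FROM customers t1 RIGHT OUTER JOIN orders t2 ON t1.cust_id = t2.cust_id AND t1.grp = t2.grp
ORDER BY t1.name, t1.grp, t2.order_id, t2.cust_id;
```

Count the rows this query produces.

8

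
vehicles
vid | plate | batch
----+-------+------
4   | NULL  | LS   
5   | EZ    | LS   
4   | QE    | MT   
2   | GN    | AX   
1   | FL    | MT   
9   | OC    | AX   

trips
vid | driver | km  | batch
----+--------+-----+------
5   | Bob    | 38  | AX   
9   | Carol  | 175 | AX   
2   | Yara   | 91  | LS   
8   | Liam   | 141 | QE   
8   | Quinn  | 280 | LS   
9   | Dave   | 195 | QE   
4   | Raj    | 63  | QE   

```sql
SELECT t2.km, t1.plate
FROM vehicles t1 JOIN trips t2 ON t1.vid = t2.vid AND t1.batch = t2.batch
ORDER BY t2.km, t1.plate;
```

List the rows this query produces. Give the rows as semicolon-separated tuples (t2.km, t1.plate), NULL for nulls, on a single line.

(175, OC)

INNER JOIN keeps only pairs where the ON condition holds.
Matching on t1.vid = t2.vid AND t1.batch = t2.batch.
Matched pairs: 1.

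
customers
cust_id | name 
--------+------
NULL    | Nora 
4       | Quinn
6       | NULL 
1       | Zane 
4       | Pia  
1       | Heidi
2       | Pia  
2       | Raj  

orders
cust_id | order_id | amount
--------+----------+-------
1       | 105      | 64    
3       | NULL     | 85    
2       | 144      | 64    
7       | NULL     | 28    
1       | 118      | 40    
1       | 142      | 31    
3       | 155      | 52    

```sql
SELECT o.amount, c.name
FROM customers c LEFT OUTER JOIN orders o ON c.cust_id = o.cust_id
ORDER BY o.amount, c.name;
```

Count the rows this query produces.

LEFT JOIN keeps every row from `customers`; unmatched rows get NULL for `orders`'s columns.
Matching on c.cust_id = o.cust_id. A NULL in a compared column never satisfies the condition.
Matched pairs: 8; unmatched c rows kept: 4.
Total: 8 matched + 4 padded = 12 rows.

12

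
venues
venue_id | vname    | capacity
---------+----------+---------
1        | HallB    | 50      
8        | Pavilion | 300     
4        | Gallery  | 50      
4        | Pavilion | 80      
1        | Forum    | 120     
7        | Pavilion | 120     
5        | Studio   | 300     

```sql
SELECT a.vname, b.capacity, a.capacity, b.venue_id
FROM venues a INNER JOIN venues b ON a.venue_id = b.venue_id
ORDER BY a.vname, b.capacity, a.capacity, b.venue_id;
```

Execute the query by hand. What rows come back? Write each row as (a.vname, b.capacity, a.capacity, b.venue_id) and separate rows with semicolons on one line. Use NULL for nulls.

(Forum, 50, 120, 1); (Forum, 120, 120, 1); (Gallery, 50, 50, 4); (Gallery, 80, 50, 4); (HallB, 50, 50, 1); (HallB, 120, 50, 1); (Pavilion, 50, 80, 4); (Pavilion, 80, 80, 4); (Pavilion, 120, 120, 7); (Pavilion, 300, 300, 8); (Studio, 300, 300, 5)

INNER JOIN keeps only pairs where the ON condition holds.
Matching on a.venue_id = b.venue_id.
- a[0] venue_id=1 → 2 match(es) in b → 2 row(s).
- a[1] venue_id=8 → 1 match(es) in b → 1 row(s).
- a[2] venue_id=4 → 2 match(es) in b → 2 row(s).
- a[3] venue_id=4 → 2 match(es) in b → 2 row(s).
- a[4] venue_id=1 → 2 match(es) in b → 2 row(s).
- a[5] venue_id=7 → 1 match(es) in b → 1 row(s).
- a[6] venue_id=5 → 1 match(es) in b → 1 row(s).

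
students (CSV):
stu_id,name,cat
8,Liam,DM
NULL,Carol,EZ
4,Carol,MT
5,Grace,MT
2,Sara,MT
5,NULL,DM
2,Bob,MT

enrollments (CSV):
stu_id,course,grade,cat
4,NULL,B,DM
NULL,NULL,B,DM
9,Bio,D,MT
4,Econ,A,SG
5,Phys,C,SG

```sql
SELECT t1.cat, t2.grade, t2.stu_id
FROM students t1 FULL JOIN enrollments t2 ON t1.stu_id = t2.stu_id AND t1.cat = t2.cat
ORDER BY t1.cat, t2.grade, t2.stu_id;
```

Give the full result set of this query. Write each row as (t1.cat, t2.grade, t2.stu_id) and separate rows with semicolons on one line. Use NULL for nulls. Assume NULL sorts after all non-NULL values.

(DM, NULL, NULL); (DM, NULL, NULL); (EZ, NULL, NULL); (MT, NULL, NULL); (MT, NULL, NULL); (MT, NULL, NULL); (MT, NULL, NULL); (NULL, A, 4); (NULL, B, 4); (NULL, B, NULL); (NULL, C, 5); (NULL, D, 9)

FULL OUTER JOIN keeps every row from both sides; unmatched rows get NULL for the other side's columns.
Matching on t1.stu_id = t2.stu_id AND t1.cat = t2.cat. A NULL in a compared column never satisfies the condition.
- t1[0] stu_id=8, cat=DM → no match; kept with NULLs on the t2 side.
- t1[1] stu_id=NULL, cat=EZ → no match; kept with NULLs on the t2 side.
- t1[2] stu_id=4, cat=MT → no match; kept with NULLs on the t2 side.
- t1[3] stu_id=5, cat=MT → no match; kept with NULLs on the t2 side.
- t1[4] stu_id=2, cat=MT → no match; kept with NULLs on the t2 side.
- t1[5] stu_id=5, cat=DM → no match; kept with NULLs on the t2 side.
- t1[6] stu_id=2, cat=MT → no match; kept with NULLs on the t2 side.
- 5 t2 row(s) had no t1 match → kept, t1 columns NULL.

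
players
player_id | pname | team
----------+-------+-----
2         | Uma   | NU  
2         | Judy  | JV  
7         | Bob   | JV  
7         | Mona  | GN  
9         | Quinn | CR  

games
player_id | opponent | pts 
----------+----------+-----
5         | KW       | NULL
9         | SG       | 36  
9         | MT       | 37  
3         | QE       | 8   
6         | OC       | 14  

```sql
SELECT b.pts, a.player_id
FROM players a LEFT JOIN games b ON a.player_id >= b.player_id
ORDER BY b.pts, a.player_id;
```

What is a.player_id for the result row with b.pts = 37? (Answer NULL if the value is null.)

9

LEFT JOIN keeps every row from `players`; unmatched rows get NULL for `games`'s columns.
Matching on a.player_id >= b.player_id.
- a[0] player_id=2 → no match; kept with NULLs on the b side.
- a[1] player_id=2 → no match; kept with NULLs on the b side.
- a[2] player_id=7 → 3 match(es) in b → 3 row(s).
- a[3] player_id=7 → 3 match(es) in b → 3 row(s).
- a[4] player_id=9 → 5 match(es) in b → 5 row(s).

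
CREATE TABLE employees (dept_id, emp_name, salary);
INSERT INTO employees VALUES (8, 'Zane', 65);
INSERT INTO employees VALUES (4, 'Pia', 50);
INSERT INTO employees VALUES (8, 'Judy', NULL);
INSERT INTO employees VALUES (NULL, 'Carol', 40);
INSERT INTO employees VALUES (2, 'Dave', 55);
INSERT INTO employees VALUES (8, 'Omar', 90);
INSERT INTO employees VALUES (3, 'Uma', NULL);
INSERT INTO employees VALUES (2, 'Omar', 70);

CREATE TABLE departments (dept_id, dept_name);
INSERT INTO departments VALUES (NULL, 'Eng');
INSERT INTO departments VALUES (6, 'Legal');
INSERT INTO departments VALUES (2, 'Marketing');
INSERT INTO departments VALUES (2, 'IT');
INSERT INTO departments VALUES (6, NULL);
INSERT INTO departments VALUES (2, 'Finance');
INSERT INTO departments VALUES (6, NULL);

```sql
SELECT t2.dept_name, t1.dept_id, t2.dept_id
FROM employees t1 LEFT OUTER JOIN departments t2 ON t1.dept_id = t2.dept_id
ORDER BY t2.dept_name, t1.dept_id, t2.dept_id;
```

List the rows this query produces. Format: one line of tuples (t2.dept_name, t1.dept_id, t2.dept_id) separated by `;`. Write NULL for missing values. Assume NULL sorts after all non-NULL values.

LEFT JOIN keeps every row from `employees`; unmatched rows get NULL for `departments`'s columns.
Matching on t1.dept_id = t2.dept_id. A NULL in a compared column never satisfies the condition.
- t1[0] dept_id=8 → no match; kept with NULLs on the t2 side.
- t1[1] dept_id=4 → no match; kept with NULLs on the t2 side.
- t1[2] dept_id=8 → no match; kept with NULLs on the t2 side.
- t1[3] dept_id=NULL → no match; kept with NULLs on the t2 side.
- t1[4] dept_id=2 → 3 match(es) in t2 → 3 row(s).
- t1[5] dept_id=8 → no match; kept with NULLs on the t2 side.
- t1[6] dept_id=3 → no match; kept with NULLs on the t2 side.
- t1[7] dept_id=2 → 3 match(es) in t2 → 3 row(s).

(Finance, 2, 2); (Finance, 2, 2); (IT, 2, 2); (IT, 2, 2); (Marketing, 2, 2); (Marketing, 2, 2); (NULL, 3, NULL); (NULL, 4, NULL); (NULL, 8, NULL); (NULL, 8, NULL); (NULL, 8, NULL); (NULL, NULL, NULL)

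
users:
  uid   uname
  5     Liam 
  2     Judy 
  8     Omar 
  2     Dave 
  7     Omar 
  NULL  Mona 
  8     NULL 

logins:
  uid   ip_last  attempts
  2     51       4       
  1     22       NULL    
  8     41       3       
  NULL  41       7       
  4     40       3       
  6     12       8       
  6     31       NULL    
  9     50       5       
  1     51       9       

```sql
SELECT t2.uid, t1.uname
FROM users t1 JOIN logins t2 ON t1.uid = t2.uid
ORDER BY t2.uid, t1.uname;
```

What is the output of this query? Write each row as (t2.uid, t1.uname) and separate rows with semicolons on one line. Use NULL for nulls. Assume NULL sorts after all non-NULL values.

INNER JOIN keeps only pairs where the ON condition holds.
Matching on t1.uid = t2.uid. A NULL in a compared column never satisfies the condition.
- t1[0] uid=5 → no match; dropped.
- t1[1] uid=2 → 1 match(es) in t2 → 1 row(s).
- t1[2] uid=8 → 1 match(es) in t2 → 1 row(s).
- t1[3] uid=2 → 1 match(es) in t2 → 1 row(s).
- t1[4] uid=7 → no match; dropped.
- t1[5] uid=NULL → no match; dropped.
- t1[6] uid=8 → 1 match(es) in t2 → 1 row(s).
After projecting and ordering:
t2.uid | t1.uname
2 | Dave
2 | Judy
8 | Omar
8 | NULL

(2, Dave); (2, Judy); (8, Omar); (8, NULL)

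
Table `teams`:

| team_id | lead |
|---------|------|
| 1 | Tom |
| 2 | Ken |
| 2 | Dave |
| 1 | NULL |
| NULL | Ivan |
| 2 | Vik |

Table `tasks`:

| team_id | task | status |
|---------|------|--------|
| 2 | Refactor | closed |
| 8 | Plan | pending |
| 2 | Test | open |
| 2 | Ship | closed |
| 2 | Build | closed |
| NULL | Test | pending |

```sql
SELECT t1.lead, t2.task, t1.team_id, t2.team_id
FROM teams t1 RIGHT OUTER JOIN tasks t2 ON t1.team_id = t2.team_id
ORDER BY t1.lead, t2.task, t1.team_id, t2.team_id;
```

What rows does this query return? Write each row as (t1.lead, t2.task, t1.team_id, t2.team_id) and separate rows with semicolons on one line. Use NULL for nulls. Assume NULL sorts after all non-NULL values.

(Dave, Build, 2, 2); (Dave, Refactor, 2, 2); (Dave, Ship, 2, 2); (Dave, Test, 2, 2); (Ken, Build, 2, 2); (Ken, Refactor, 2, 2); (Ken, Ship, 2, 2); (Ken, Test, 2, 2); (Vik, Build, 2, 2); (Vik, Refactor, 2, 2); (Vik, Ship, 2, 2); (Vik, Test, 2, 2); (NULL, Plan, NULL, 8); (NULL, Test, NULL, NULL)

RIGHT JOIN keeps every row from `tasks`; unmatched rows get NULL for `teams`'s columns.
Matching on t1.team_id = t2.team_id. A NULL in a compared column never satisfies the condition.
- t1 row (team_id=1): no match.
- t1 row (team_id=2): matches 4 t2 row(s) → 4 output row(s).
- t1 row (team_id=2): matches 4 t2 row(s) → 4 output row(s).
- t1 row (team_id=1): no match.
- t1 row (team_id=NULL): no match.
- t1 row (team_id=2): matches 4 t2 row(s) → 4 output row(s).
- 2 row(s) from t2 found no t1 partner → padded with NULL.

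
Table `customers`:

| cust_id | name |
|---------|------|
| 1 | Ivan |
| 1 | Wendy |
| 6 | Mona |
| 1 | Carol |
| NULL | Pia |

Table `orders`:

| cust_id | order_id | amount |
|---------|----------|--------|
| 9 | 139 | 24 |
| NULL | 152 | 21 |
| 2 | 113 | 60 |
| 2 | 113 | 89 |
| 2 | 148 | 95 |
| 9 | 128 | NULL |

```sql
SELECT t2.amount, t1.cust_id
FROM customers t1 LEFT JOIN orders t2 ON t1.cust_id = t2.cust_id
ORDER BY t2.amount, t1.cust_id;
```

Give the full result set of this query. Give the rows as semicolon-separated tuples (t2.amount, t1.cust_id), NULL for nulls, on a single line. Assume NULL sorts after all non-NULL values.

LEFT JOIN keeps every row from `customers`; unmatched rows get NULL for `orders`'s columns.
Matching on t1.cust_id = t2.cust_id. A NULL in a compared column never satisfies the condition.
- t1[0] cust_id=1 → no match; kept with NULLs on the t2 side.
- t1[1] cust_id=1 → no match; kept with NULLs on the t2 side.
- t1[2] cust_id=6 → no match; kept with NULLs on the t2 side.
- t1[3] cust_id=1 → no match; kept with NULLs on the t2 side.
- t1[4] cust_id=NULL → no match; kept with NULLs on the t2 side.
After projecting and ordering:
t2.amount | t1.cust_id
NULL | 1
NULL | 1
NULL | 1
NULL | 6
NULL | NULL

(NULL, 1); (NULL, 1); (NULL, 1); (NULL, 6); (NULL, NULL)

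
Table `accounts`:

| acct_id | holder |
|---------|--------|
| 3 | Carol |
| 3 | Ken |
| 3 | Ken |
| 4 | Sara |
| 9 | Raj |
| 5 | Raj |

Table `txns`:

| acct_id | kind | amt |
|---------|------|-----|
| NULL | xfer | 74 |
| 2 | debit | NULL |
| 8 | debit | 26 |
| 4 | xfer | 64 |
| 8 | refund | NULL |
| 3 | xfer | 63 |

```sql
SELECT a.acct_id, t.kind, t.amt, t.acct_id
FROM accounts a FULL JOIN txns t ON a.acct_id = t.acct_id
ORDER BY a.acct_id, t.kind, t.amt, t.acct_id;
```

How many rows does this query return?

FULL OUTER JOIN keeps every row from both sides; unmatched rows get NULL for the other side's columns.
Matching on a.acct_id = t.acct_id. A NULL in a compared column never satisfies the condition.
Matched pairs: 4; unmatched a rows kept: 2; unmatched t rows kept: 4.
Total: 4 matched + 6 padded = 10 rows.

10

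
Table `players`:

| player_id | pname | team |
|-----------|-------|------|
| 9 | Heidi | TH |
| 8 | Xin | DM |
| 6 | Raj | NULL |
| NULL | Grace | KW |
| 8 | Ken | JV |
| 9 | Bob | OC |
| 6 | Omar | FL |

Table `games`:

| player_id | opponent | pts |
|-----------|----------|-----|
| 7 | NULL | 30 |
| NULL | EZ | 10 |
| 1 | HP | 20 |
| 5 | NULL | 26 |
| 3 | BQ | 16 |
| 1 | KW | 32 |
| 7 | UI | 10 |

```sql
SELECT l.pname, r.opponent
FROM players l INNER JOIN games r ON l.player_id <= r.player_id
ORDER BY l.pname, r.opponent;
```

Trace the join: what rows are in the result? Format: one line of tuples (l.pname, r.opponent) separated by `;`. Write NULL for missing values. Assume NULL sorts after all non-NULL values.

(Omar, UI); (Omar, NULL); (Raj, UI); (Raj, NULL)

INNER JOIN keeps only pairs where the ON condition holds.
Matching on l.player_id <= r.player_id. A NULL in a compared column never satisfies the condition.
- player_id=9: no matching r row, dropped.
- player_id=8: no matching r row, dropped.
- player_id=6: 2 matching r row(s), so 2 row(s) emitted.
- player_id=NULL: no matching r row, dropped.
- player_id=8: no matching r row, dropped.
- player_id=9: no matching r row, dropped.
- player_id=6: 2 matching r row(s), so 2 row(s) emitted.
After projecting and ordering:
l.pname | r.opponent
Omar | UI
Omar | NULL
Raj | UI
Raj | NULL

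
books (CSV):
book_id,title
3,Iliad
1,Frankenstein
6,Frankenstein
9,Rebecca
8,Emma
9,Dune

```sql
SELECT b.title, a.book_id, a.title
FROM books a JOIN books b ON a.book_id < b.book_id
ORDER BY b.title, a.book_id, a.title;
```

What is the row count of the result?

14

INNER JOIN keeps only pairs where the ON condition holds.
Matching on a.book_id < b.book_id.
- a row (book_id=3): matches 4 b row(s) → 4 output row(s).
- a row (book_id=1): matches 5 b row(s) → 5 output row(s).
- a row (book_id=6): matches 3 b row(s) → 3 output row(s).
- a row (book_id=9): no match → dropped.
- a row (book_id=8): matches 2 b row(s) → 2 output row(s).
- a row (book_id=9): no match → dropped.
Total: 14 rows.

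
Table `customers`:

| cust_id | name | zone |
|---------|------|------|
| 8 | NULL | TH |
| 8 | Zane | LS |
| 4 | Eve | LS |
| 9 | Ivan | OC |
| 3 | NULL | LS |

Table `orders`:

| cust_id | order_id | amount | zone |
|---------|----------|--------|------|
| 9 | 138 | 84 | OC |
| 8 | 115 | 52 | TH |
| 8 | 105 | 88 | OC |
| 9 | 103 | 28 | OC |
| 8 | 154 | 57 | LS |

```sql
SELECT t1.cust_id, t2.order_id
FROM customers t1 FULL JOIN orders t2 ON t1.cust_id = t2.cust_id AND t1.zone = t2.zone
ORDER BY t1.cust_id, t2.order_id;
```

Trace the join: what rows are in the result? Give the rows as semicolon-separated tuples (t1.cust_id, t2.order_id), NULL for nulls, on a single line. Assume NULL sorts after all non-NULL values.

(3, NULL); (4, NULL); (8, 115); (8, 154); (9, 103); (9, 138); (NULL, 105)

FULL OUTER JOIN keeps every row from both sides; unmatched rows get NULL for the other side's columns.
Matching on t1.cust_id = t2.cust_id AND t1.zone = t2.zone.
Matched pairs: 4; unmatched t1 rows kept: 2; unmatched t2 rows kept: 1.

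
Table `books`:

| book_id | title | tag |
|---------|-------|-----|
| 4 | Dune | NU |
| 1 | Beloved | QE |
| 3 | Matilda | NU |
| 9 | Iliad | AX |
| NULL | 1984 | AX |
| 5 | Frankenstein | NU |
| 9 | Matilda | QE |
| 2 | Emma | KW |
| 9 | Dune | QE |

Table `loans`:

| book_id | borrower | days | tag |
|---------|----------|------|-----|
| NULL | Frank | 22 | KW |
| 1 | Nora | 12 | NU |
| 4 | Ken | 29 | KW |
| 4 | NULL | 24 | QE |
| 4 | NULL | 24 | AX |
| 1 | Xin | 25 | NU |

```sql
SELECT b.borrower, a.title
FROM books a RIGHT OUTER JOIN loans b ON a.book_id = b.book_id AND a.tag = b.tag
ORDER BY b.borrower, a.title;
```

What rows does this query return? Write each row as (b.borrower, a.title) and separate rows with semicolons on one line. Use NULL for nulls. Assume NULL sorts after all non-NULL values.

RIGHT JOIN keeps every row from `loans`; unmatched rows get NULL for `books`'s columns.
Matching on a.book_id = b.book_id AND a.tag = b.tag. A NULL in a compared column never satisfies the condition.
- book_id=4, tag=NU: no matching b row.
- book_id=1, tag=QE: no matching b row.
- book_id=3, tag=NU: no matching b row.
- book_id=9, tag=AX: no matching b row.
- book_id=NULL, tag=AX: no matching b row.
- book_id=5, tag=NU: no matching b row.
- book_id=9, tag=QE: no matching b row.
- book_id=2, tag=KW: no matching b row.
- book_id=9, tag=QE: no matching b row.
- 6 b row(s) had no a match → kept, a columns NULL.
After projecting and ordering:
b.borrower | a.title
Frank | NULL
Ken | NULL
Nora | NULL
Xin | NULL
NULL | NULL
NULL | NULL

(Frank, NULL); (Ken, NULL); (Nora, NULL); (Xin, NULL); (NULL, NULL); (NULL, NULL)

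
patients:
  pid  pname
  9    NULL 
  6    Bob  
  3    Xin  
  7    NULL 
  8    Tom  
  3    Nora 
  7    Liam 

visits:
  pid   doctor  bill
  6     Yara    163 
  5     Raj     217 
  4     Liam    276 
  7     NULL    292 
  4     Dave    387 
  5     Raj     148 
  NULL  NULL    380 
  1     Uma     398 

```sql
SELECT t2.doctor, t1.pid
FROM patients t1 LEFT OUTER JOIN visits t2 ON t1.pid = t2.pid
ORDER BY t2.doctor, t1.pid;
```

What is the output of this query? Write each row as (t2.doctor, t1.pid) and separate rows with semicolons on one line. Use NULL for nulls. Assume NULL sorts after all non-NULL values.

(Yara, 6); (NULL, 3); (NULL, 3); (NULL, 7); (NULL, 7); (NULL, 8); (NULL, 9)

LEFT JOIN keeps every row from `patients`; unmatched rows get NULL for `visits`'s columns.
Matching on t1.pid = t2.pid. A NULL in a compared column never satisfies the condition.
Matched pairs: 3; unmatched t1 rows kept: 4.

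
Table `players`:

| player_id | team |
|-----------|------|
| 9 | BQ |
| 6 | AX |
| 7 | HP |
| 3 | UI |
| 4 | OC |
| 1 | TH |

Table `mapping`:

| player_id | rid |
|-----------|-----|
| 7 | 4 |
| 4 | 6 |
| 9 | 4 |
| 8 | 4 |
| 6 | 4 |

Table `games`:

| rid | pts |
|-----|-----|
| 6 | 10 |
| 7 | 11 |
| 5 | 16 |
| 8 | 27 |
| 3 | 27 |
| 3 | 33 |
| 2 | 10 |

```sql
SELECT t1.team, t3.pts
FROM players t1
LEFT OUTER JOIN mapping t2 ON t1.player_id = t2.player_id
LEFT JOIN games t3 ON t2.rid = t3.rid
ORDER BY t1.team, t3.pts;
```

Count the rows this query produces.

6

Step 1 — t1 LEFT JOIN t2 on player_id → 6 row(s).
Then LEFT JOIN `games t3` on rid: each of those 6 rows is kept; rows whose t2.rid has no match in t3 get NULL for t3's columns.
Result: 6 row(s).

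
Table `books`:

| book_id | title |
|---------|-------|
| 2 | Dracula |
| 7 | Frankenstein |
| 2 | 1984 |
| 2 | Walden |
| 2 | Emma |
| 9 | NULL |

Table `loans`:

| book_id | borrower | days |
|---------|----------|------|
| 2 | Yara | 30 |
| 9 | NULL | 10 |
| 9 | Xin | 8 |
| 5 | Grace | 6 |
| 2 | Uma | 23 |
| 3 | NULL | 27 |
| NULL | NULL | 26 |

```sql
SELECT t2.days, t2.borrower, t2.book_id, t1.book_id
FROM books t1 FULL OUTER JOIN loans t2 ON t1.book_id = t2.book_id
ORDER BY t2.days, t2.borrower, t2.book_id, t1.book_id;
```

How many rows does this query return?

FULL OUTER JOIN keeps every row from both sides; unmatched rows get NULL for the other side's columns.
Matching on t1.book_id = t2.book_id. A NULL in a compared column never satisfies the condition.
Matched pairs: 10; unmatched t1 rows kept: 1; unmatched t2 rows kept: 3.
Total: 10 matched + 4 padded = 14 rows.

14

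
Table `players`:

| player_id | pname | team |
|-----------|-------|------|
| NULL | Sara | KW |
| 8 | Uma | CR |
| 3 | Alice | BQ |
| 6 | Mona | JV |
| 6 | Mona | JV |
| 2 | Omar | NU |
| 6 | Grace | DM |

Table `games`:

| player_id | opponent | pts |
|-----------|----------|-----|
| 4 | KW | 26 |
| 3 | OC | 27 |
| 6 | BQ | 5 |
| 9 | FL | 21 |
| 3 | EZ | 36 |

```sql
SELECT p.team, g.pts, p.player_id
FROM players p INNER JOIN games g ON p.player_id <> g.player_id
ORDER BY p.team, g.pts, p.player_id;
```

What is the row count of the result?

25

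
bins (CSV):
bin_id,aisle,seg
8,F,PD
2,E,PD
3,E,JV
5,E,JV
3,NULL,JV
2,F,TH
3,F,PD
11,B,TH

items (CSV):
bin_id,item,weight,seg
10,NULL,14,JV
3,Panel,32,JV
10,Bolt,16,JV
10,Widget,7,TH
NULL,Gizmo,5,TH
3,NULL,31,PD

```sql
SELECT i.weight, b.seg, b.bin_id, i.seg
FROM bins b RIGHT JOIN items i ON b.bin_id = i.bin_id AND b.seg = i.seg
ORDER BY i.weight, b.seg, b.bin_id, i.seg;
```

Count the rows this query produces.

RIGHT JOIN keeps every row from `items`; unmatched rows get NULL for `bins`'s columns.
Matching on b.bin_id = i.bin_id AND b.seg = i.seg. A NULL in a compared column never satisfies the condition.
- bin_id=8, seg=PD: no matching i row.
- bin_id=2, seg=PD: no matching i row.
- bin_id=3, seg=JV: 1 matching i row(s), so 1 row(s) emitted.
- bin_id=5, seg=JV: no matching i row.
- bin_id=3, seg=JV: 1 matching i row(s), so 1 row(s) emitted.
- bin_id=2, seg=TH: no matching i row.
- bin_id=3, seg=PD: 1 matching i row(s), so 1 row(s) emitted.
- bin_id=11, seg=TH: no matching i row.
- plus 4 unmatched i row(s), each kept with NULL b columns.
Total: 3 matched + 4 padded = 7 rows.

7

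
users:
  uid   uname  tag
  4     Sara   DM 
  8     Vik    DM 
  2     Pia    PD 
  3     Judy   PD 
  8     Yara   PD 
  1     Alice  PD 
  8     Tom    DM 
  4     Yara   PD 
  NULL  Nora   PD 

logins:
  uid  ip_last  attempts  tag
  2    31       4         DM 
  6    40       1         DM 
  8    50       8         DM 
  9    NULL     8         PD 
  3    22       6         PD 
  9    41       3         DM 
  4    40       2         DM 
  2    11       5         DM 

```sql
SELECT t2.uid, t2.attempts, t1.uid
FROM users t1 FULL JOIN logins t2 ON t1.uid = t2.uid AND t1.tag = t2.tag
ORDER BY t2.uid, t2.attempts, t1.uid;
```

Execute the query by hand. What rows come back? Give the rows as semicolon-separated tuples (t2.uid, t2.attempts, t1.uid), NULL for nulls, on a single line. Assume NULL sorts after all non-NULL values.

(2, 4, NULL); (2, 5, NULL); (3, 6, 3); (4, 2, 4); (6, 1, NULL); (8, 8, 8); (8, 8, 8); (9, 3, NULL); (9, 8, NULL); (NULL, NULL, 1); (NULL, NULL, 2); (NULL, NULL, 4); (NULL, NULL, 8); (NULL, NULL, NULL)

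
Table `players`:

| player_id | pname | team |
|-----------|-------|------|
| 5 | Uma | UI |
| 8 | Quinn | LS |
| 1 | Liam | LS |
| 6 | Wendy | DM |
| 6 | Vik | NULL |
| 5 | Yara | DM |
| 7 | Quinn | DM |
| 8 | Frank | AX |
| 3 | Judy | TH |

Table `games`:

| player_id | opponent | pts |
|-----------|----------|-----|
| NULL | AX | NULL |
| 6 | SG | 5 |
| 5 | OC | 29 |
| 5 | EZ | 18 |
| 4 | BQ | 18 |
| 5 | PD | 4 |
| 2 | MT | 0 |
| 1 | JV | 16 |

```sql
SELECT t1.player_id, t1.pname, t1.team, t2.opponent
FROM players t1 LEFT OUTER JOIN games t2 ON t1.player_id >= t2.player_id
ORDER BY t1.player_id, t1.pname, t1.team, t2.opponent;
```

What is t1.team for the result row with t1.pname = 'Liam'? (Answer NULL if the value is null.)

LS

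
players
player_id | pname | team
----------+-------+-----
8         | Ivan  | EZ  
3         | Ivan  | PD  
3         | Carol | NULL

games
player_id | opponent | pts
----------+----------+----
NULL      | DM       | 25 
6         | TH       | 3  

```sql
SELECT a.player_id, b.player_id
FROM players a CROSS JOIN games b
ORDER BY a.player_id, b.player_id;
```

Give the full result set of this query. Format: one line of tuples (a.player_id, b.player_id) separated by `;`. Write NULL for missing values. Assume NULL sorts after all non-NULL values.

(3, 6); (3, 6); (3, NULL); (3, NULL); (8, 6); (8, NULL)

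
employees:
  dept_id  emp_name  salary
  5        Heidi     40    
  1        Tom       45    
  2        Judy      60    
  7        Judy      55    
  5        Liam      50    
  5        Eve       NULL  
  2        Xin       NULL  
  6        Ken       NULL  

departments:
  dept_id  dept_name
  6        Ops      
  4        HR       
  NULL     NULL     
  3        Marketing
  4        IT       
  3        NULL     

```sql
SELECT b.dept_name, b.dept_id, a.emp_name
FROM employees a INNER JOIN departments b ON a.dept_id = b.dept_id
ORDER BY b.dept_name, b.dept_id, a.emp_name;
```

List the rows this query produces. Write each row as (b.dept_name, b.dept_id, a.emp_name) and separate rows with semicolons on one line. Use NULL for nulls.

(Ops, 6, Ken)

INNER JOIN keeps only pairs where the ON condition holds.
Matching on a.dept_id = b.dept_id. A NULL in a compared column never satisfies the condition.
Matched pairs: 1.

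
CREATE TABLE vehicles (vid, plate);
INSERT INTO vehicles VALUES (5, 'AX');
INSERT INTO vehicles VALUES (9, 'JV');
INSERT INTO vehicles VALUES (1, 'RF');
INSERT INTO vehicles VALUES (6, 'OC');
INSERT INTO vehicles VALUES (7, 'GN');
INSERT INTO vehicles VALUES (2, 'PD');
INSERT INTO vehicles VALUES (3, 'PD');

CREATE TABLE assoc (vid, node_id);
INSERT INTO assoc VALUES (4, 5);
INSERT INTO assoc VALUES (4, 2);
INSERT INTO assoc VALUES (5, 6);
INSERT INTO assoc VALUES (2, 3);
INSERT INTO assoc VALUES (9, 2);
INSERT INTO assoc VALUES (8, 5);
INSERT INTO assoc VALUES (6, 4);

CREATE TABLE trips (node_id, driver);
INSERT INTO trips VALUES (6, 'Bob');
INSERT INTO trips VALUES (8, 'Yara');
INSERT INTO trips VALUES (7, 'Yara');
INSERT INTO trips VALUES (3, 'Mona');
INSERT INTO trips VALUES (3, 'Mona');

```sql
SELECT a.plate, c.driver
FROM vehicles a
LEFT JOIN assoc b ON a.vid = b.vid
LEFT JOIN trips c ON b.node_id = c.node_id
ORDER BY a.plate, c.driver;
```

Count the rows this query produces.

8

Step 1 — a LEFT JOIN b on vid → 7 row(s).
Then LEFT JOIN `trips c` on node_id: each of those 7 rows is kept; rows whose b.node_id has no match in c get NULL for c's columns.
Result: 8 row(s).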